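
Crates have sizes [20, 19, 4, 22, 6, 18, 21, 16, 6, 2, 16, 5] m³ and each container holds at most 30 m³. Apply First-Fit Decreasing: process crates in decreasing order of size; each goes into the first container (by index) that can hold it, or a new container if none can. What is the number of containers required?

7

Sorted descending: 22, 21, 20, 19, 18, 16, 16, 6, 6, 5, 4, 2.
Put 22 m³ in container 1; 8 m³ remain.
Put 21 m³ in container 2; 9 m³ remain.
Put 20 m³ in container 3; 10 m³ remain.
Put 19 m³ in container 4; 11 m³ remain.
Put 18 m³ in container 5; 12 m³ remain.
Put 16 m³ in container 6; 14 m³ remain.
Put 16 m³ in container 7; 14 m³ remain.
Put 6 m³ in container 1; 2 m³ remain.
Put 6 m³ in container 2; 3 m³ remain.
Put 5 m³ in container 3; 5 m³ remain.
Put 4 m³ in container 3; 1 m³ remain.
Put 2 m³ in container 1; 0 m³ remain.
Final containers: [22,6,2] [21,6] [20,5,4] [19] [18] [16] [16].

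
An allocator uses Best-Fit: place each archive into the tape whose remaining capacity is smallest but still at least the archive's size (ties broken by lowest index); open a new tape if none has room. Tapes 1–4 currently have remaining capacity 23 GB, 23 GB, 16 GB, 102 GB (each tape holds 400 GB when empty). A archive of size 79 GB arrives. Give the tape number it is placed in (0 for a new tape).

Tapes with room: tape 4 (102 GB).
Tightest fit is tape 4 with 102 GB free.

4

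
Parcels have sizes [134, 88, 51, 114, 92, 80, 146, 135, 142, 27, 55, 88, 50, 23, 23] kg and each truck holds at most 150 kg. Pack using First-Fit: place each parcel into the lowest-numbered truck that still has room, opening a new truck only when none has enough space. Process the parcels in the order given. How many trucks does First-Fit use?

Put 134 kg in truck 1; 16 kg remain.
Put 88 kg in truck 2; 62 kg remain.
Put 51 kg in truck 2; 11 kg remain.
Put 114 kg in truck 3; 36 kg remain.
Put 92 kg in truck 4; 58 kg remain.
Put 80 kg in truck 5; 70 kg remain.
Put 146 kg in truck 6; 4 kg remain.
Put 135 kg in truck 7; 15 kg remain.
Put 142 kg in truck 8; 8 kg remain.
Put 27 kg in truck 3; 9 kg remain.
Put 55 kg in truck 4; 3 kg remain.
Put 88 kg in truck 9; 62 kg remain.
Put 50 kg in truck 5; 20 kg remain.
Put 23 kg in truck 9; 39 kg remain.
Put 23 kg in truck 9; 16 kg remain.
Final trucks: [134] [88,51] [114,27] [92,55] [80,50] [146] [135] [142] [88,23,23].

9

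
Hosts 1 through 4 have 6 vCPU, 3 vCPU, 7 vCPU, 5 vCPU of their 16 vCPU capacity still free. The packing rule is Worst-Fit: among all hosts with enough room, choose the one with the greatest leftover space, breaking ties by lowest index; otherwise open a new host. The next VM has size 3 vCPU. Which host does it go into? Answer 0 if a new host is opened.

3

Hosts with room: host 1 (6 vCPU), host 2 (3 vCPU), host 3 (7 vCPU), host 4 (5 vCPU).
Most room is host 3 with 7 vCPU free.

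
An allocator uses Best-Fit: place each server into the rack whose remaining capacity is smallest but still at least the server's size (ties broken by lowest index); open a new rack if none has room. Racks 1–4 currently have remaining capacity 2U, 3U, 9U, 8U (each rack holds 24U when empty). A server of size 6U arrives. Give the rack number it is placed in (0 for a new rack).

Racks with room: rack 3 (9U), rack 4 (8U).
Tightest fit is rack 4 with 8U free.

4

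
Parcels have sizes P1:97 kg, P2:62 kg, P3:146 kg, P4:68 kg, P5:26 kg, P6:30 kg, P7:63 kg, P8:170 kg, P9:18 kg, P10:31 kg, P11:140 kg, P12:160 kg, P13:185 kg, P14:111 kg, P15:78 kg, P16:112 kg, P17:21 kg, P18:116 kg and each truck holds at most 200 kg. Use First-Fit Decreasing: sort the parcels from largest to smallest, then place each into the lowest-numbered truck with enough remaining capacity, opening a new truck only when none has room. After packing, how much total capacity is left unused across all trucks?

166

Sorted descending: 185, 170, 160, 146, 140, 116, 112, 111, 97, 78, 68, 63, 62, 31, 30, 26, 21, 18.
truck 1: place 185 kg, 15 kg left
truck 2: place 170 kg, 30 kg left
truck 3: place 160 kg, 40 kg left
truck 4: place 146 kg, 54 kg left
truck 5: place 140 kg, 60 kg left
truck 6: place 116 kg, 84 kg left
truck 7: place 112 kg, 88 kg left
truck 8: place 111 kg, 89 kg left
truck 9: place 97 kg, 103 kg left
truck 6: place 78 kg, 6 kg left
truck 7: place 68 kg, 20 kg left
truck 8: place 63 kg, 26 kg left
truck 9: place 62 kg, 41 kg left
truck 3: place 31 kg, 9 kg left
truck 2: place 30 kg, 0 kg left
truck 4: place 26 kg, 28 kg left
truck 4: place 21 kg, 7 kg left
truck 5: place 18 kg, 42 kg left
9 trucks × 200 kg = 1800 kg; used 1634 kg; unused 166 kg.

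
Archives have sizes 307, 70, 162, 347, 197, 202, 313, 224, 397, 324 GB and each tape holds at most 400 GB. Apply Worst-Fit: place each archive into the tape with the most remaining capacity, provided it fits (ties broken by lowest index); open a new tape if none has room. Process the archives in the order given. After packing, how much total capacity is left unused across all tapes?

657

Put 307 GB in tape 1; 93 GB remain.
Put 70 GB in tape 1; 23 GB remain.
Put 162 GB in tape 2; 238 GB remain.
Put 347 GB in tape 3; 53 GB remain.
Put 197 GB in tape 2; 41 GB remain.
Put 202 GB in tape 4; 198 GB remain.
Put 313 GB in tape 5; 87 GB remain.
Put 224 GB in tape 6; 176 GB remain.
Put 397 GB in tape 7; 3 GB remain.
Put 324 GB in tape 8; 76 GB remain.
8 tapes × 400 GB = 3200 GB; used 2543 GB; unused 657 GB.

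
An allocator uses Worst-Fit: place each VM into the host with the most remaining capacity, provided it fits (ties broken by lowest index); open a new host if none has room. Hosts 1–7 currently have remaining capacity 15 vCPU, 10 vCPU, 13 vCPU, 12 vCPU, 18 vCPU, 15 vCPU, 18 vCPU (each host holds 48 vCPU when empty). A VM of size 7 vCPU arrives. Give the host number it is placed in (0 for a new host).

5

Hosts with room: host 1 (15 vCPU), host 2 (10 vCPU), host 3 (13 vCPU), host 4 (12 vCPU), host 5 (18 vCPU), host 6 (15 vCPU), host 7 (18 vCPU).
Most room is host 5 with 18 vCPU free.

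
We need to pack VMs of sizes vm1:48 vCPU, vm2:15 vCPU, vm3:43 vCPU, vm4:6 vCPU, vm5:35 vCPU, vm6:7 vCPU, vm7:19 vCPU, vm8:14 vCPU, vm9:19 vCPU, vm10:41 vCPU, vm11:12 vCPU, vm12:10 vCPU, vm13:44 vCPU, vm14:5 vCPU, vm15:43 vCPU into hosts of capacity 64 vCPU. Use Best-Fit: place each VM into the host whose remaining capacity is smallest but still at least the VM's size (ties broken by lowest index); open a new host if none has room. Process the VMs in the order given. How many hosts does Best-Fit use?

host 1: place vm1 (48 vCPU), 16 vCPU left
host 1: place vm2 (15 vCPU), 1 vCPU left
host 2: place vm3 (43 vCPU), 21 vCPU left
host 2: place vm4 (6 vCPU), 15 vCPU left
host 3: place vm5 (35 vCPU), 29 vCPU left
host 2: place vm6 (7 vCPU), 8 vCPU left
host 3: place vm7 (19 vCPU), 10 vCPU left
host 4: place vm8 (14 vCPU), 50 vCPU left
host 4: place vm9 (19 vCPU), 31 vCPU left
host 5: place vm10 (41 vCPU), 23 vCPU left
host 5: place vm11 (12 vCPU), 11 vCPU left
host 3: place vm12 (10 vCPU), 0 vCPU left
host 6: place vm13 (44 vCPU), 20 vCPU left
host 2: place vm14 (5 vCPU), 3 vCPU left
host 7: place vm15 (43 vCPU), 21 vCPU left
Final hosts: [48,15] [43,6,7,5] [35,19,10] [14,19] [41,12] [44] [43].

7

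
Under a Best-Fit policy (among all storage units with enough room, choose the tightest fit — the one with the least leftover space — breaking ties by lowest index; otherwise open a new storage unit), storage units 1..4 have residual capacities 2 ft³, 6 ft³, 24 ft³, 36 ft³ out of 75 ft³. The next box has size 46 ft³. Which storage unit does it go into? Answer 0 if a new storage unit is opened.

0

No storage unit has ≥ 46 ft³ free, so a new storage unit is opened.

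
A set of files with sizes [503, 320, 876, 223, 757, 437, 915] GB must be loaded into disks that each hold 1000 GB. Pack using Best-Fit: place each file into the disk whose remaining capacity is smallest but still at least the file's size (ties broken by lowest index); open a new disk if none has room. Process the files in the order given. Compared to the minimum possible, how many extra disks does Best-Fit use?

Best-Fit: [503,320] [876] [223,757] [437] [915] → 5 disks.
Total size 4031 GB; any packing needs at least ⌈4031/1000⌉ = 5 disks.
So 5 is already optimal.

0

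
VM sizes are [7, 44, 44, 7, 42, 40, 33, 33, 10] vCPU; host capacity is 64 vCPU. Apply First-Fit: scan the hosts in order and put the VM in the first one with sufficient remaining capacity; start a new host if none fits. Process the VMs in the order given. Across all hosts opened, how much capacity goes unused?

7 vCPU → host 1 (remaining 57 vCPU)
44 vCPU → host 1 (remaining 13 vCPU)
44 vCPU → host 2 (remaining 20 vCPU)
7 vCPU → host 1 (remaining 6 vCPU)
42 vCPU → host 3 (remaining 22 vCPU)
40 vCPU → host 4 (remaining 24 vCPU)
33 vCPU → host 5 (remaining 31 vCPU)
33 vCPU → host 6 (remaining 31 vCPU)
10 vCPU → host 2 (remaining 10 vCPU)
6 hosts × 64 vCPU = 384 vCPU; used 260 vCPU; unused 124 vCPU.

124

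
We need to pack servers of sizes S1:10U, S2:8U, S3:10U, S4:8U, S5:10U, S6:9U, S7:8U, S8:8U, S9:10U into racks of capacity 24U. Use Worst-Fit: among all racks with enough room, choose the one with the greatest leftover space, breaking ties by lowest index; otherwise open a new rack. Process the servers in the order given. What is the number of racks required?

S1 (10U) → rack 1 (remaining 14U)
S2 (8U) → rack 1 (remaining 6U)
S3 (10U) → rack 2 (remaining 14U)
S4 (8U) → rack 2 (remaining 6U)
S5 (10U) → rack 3 (remaining 14U)
S6 (9U) → rack 3 (remaining 5U)
S7 (8U) → rack 4 (remaining 16U)
S8 (8U) → rack 4 (remaining 8U)
S9 (10U) → rack 5 (remaining 14U)

5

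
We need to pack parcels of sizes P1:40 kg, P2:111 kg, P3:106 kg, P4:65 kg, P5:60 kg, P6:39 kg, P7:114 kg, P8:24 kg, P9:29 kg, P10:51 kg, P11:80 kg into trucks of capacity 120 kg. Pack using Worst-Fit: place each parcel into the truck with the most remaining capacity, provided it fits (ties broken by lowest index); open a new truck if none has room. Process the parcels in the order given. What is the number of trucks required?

7 trucks

Put P1 (40 kg) in truck 1; 80 kg remain.
Put P2 (111 kg) in truck 2; 9 kg remain.
Put P3 (106 kg) in truck 3; 14 kg remain.
Put P4 (65 kg) in truck 1; 15 kg remain.
Put P5 (60 kg) in truck 4; 60 kg remain.
Put P6 (39 kg) in truck 4; 21 kg remain.
Put P7 (114 kg) in truck 5; 6 kg remain.
Put P8 (24 kg) in truck 6; 96 kg remain.
Put P9 (29 kg) in truck 6; 67 kg remain.
Put P10 (51 kg) in truck 6; 16 kg remain.
Put P11 (80 kg) in truck 7; 40 kg remain.
Final trucks: [40,65] [111] [106] [60,39] [114] [24,29,51] [80].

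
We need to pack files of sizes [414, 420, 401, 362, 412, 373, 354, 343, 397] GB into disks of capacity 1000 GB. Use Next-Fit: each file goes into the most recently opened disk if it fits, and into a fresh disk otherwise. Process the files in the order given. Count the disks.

414 GB → disk 1 (remaining 586 GB)
420 GB → disk 1 (remaining 166 GB)
401 GB → disk 2 (remaining 599 GB)
362 GB → disk 2 (remaining 237 GB)
412 GB → disk 3 (remaining 588 GB)
373 GB → disk 3 (remaining 215 GB)
354 GB → disk 4 (remaining 646 GB)
343 GB → disk 4 (remaining 303 GB)
397 GB → disk 5 (remaining 603 GB)

5 disks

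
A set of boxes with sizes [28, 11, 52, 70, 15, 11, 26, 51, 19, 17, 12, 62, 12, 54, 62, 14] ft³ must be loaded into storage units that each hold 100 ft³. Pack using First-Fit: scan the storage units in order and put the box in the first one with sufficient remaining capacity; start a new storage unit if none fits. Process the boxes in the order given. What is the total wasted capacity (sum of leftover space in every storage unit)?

storage unit 1: place 28 ft³, 72 ft³ left
storage unit 1: place 11 ft³, 61 ft³ left
storage unit 1: place 52 ft³, 9 ft³ left
storage unit 2: place 70 ft³, 30 ft³ left
storage unit 2: place 15 ft³, 15 ft³ left
storage unit 2: place 11 ft³, 4 ft³ left
storage unit 3: place 26 ft³, 74 ft³ left
storage unit 3: place 51 ft³, 23 ft³ left
storage unit 3: place 19 ft³, 4 ft³ left
storage unit 4: place 17 ft³, 83 ft³ left
storage unit 4: place 12 ft³, 71 ft³ left
storage unit 4: place 62 ft³, 9 ft³ left
storage unit 5: place 12 ft³, 88 ft³ left
storage unit 5: place 54 ft³, 34 ft³ left
storage unit 6: place 62 ft³, 38 ft³ left
storage unit 5: place 14 ft³, 20 ft³ left
6 storage units × 100 ft³ = 600 ft³; used 516 ft³; unused 84 ft³.

84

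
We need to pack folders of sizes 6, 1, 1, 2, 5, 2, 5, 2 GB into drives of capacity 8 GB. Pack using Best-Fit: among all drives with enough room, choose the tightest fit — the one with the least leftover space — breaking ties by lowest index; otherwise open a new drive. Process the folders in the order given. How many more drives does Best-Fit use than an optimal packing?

Best-Fit: [6,1,1] [2,5] [2,5] [2] → 4 drives.
Total size 24 GB; any packing needs at least ⌈24/8⌉ = 3 drives.
An optimal packing achieves that bound: [6,2] [5,2,1] [5,2,1] → 3 drives.
Excess: 4 − 3 = 1.

1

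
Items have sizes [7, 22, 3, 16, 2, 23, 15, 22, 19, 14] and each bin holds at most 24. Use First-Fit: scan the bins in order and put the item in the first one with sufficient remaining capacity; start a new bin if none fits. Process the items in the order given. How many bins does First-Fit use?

7 → bin 1 (remaining 17)
22 → bin 2 (remaining 2)
3 → bin 1 (remaining 14)
16 → bin 3 (remaining 8)
2 → bin 1 (remaining 12)
23 → bin 4 (remaining 1)
15 → bin 5 (remaining 9)
22 → bin 6 (remaining 2)
19 → bin 7 (remaining 5)
14 → bin 8 (remaining 10)
Final bins: [7,3,2] [22] [16] [23] [15] [22] [19] [14].

8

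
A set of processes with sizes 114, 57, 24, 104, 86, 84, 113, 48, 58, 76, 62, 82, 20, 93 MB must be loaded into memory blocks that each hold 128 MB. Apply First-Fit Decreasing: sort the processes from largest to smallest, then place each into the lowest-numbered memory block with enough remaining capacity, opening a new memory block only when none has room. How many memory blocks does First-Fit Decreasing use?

10 memory blocks

Sorted descending: 114, 113, 104, 93, 86, 84, 82, 76, 62, 58, 57, 48, 24, 20.
memory block 1: place 114 MB, 14 MB left
memory block 2: place 113 MB, 15 MB left
memory block 3: place 104 MB, 24 MB left
memory block 4: place 93 MB, 35 MB left
memory block 5: place 86 MB, 42 MB left
memory block 6: place 84 MB, 44 MB left
memory block 7: place 82 MB, 46 MB left
memory block 8: place 76 MB, 52 MB left
memory block 9: place 62 MB, 66 MB left
memory block 9: place 58 MB, 8 MB left
memory block 10: place 57 MB, 71 MB left
memory block 8: place 48 MB, 4 MB left
memory block 3: place 24 MB, 0 MB left
memory block 4: place 20 MB, 15 MB left
Final memory blocks: [114] [113] [104,24] [93,20] [86] [84] [82] [76,48] [62,58] [57].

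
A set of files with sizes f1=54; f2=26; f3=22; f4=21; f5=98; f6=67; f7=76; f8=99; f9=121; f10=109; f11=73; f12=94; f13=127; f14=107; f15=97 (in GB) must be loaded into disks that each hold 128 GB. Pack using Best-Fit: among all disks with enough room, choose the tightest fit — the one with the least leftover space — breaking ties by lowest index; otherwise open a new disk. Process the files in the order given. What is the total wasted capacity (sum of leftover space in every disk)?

Put f1 (54 GB) in disk 1; 74 GB remain.
Put f2 (26 GB) in disk 1; 48 GB remain.
Put f3 (22 GB) in disk 1; 26 GB remain.
Put f4 (21 GB) in disk 1; 5 GB remain.
Put f5 (98 GB) in disk 2; 30 GB remain.
Put f6 (67 GB) in disk 3; 61 GB remain.
Put f7 (76 GB) in disk 4; 52 GB remain.
Put f8 (99 GB) in disk 5; 29 GB remain.
Put f9 (121 GB) in disk 6; 7 GB remain.
Put f10 (109 GB) in disk 7; 19 GB remain.
Put f11 (73 GB) in disk 8; 55 GB remain.
Put f12 (94 GB) in disk 9; 34 GB remain.
Put f13 (127 GB) in disk 10; 1 GB remain.
Put f14 (107 GB) in disk 11; 21 GB remain.
Put f15 (97 GB) in disk 12; 31 GB remain.
12 disks × 128 GB = 1536 GB; used 1191 GB; unused 345 GB.

345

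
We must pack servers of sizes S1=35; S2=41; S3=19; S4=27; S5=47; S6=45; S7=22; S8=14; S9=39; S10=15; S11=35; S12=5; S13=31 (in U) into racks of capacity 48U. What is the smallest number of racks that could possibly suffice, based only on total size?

Total size = 35 + 41 + 19 + 27 + 47 + 45 + 22 + 14 + 39 + 15 + 35 + 5 + 31 = 375U.
⌈375 / 48⌉ = 8.

8 racks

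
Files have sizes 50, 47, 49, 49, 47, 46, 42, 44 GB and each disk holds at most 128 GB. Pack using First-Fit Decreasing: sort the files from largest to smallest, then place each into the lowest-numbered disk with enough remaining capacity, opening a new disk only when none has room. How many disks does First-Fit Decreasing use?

4 disks

Sorted descending: 50, 49, 49, 47, 47, 46, 44, 42.
50 GB → disk 1 (remaining 78 GB)
49 GB → disk 1 (remaining 29 GB)
49 GB → disk 2 (remaining 79 GB)
47 GB → disk 2 (remaining 32 GB)
47 GB → disk 3 (remaining 81 GB)
46 GB → disk 3 (remaining 35 GB)
44 GB → disk 4 (remaining 84 GB)
42 GB → disk 4 (remaining 42 GB)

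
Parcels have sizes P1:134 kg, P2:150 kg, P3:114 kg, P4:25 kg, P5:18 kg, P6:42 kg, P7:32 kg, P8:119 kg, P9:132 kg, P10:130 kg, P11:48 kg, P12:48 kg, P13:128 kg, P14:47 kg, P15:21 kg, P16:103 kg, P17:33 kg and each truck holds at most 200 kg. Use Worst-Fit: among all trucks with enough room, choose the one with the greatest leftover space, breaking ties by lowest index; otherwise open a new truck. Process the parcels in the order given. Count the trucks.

P1 (134 kg) → truck 1 (remaining 66 kg)
P2 (150 kg) → truck 2 (remaining 50 kg)
P3 (114 kg) → truck 3 (remaining 86 kg)
P4 (25 kg) → truck 3 (remaining 61 kg)
P5 (18 kg) → truck 1 (remaining 48 kg)
P6 (42 kg) → truck 3 (remaining 19 kg)
P7 (32 kg) → truck 2 (remaining 18 kg)
P8 (119 kg) → truck 4 (remaining 81 kg)
P9 (132 kg) → truck 5 (remaining 68 kg)
P10 (130 kg) → truck 6 (remaining 70 kg)
P11 (48 kg) → truck 4 (remaining 33 kg)
P12 (48 kg) → truck 6 (remaining 22 kg)
P13 (128 kg) → truck 7 (remaining 72 kg)
P14 (47 kg) → truck 7 (remaining 25 kg)
P15 (21 kg) → truck 5 (remaining 47 kg)
P16 (103 kg) → truck 8 (remaining 97 kg)
P17 (33 kg) → truck 8 (remaining 64 kg)

8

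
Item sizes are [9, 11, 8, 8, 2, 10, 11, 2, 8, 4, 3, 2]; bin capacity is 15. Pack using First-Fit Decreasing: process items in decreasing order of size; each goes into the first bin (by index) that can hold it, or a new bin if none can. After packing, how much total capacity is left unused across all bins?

27

Sorted descending: 11, 11, 10, 9, 8, 8, 8, 4, 3, 2, 2, 2.
11 → bin 1 (remaining 4)
11 → bin 2 (remaining 4)
10 → bin 3 (remaining 5)
9 → bin 4 (remaining 6)
8 → bin 5 (remaining 7)
8 → bin 6 (remaining 7)
8 → bin 7 (remaining 7)
4 → bin 1 (remaining 0)
3 → bin 2 (remaining 1)
2 → bin 3 (remaining 3)
2 → bin 3 (remaining 1)
2 → bin 4 (remaining 4)
7 bins × 15 = 105; used 78; unused 27.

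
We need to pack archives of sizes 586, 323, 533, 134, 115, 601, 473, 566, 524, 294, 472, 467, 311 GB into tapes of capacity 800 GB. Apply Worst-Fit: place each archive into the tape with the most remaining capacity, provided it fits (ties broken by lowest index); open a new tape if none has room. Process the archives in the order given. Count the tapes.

586 GB → tape 1 (remaining 214 GB)
323 GB → tape 2 (remaining 477 GB)
533 GB → tape 3 (remaining 267 GB)
134 GB → tape 2 (remaining 343 GB)
115 GB → tape 2 (remaining 228 GB)
601 GB → tape 4 (remaining 199 GB)
473 GB → tape 5 (remaining 327 GB)
566 GB → tape 6 (remaining 234 GB)
524 GB → tape 7 (remaining 276 GB)
294 GB → tape 5 (remaining 33 GB)
472 GB → tape 8 (remaining 328 GB)
467 GB → tape 9 (remaining 333 GB)
311 GB → tape 9 (remaining 22 GB)

9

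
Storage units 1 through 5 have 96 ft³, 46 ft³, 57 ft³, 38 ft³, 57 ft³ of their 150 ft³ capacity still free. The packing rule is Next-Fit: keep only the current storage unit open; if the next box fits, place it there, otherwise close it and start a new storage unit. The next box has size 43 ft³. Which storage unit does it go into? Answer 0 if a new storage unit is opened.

5

Next-Fit only looks at storage unit 5, which has 57 ft³ free.
43 ft³ fits there.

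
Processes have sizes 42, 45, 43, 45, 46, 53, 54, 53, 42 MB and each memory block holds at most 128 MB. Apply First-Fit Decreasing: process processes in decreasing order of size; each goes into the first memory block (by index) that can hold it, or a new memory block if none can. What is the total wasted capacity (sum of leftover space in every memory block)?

Sorted descending: 54, 53, 53, 46, 45, 45, 43, 42, 42.
Put 54 MB in memory block 1; 74 MB remain.
Put 53 MB in memory block 1; 21 MB remain.
Put 53 MB in memory block 2; 75 MB remain.
Put 46 MB in memory block 2; 29 MB remain.
Put 45 MB in memory block 3; 83 MB remain.
Put 45 MB in memory block 3; 38 MB remain.
Put 43 MB in memory block 4; 85 MB remain.
Put 42 MB in memory block 4; 43 MB remain.
Put 42 MB in memory block 4; 1 MB remain.
4 memory blocks × 128 MB = 512 MB; used 423 MB; unused 89 MB.

89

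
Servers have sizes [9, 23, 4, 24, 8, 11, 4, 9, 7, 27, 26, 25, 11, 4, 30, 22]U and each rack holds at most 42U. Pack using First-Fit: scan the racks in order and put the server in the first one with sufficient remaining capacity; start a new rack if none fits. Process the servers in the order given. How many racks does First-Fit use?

8 racks

rack 1: place 9U, 33U left
rack 1: place 23U, 10U left
rack 1: place 4U, 6U left
rack 2: place 24U, 18U left
rack 2: place 8U, 10U left
rack 3: place 11U, 31U left
rack 1: place 4U, 2U left
rack 2: place 9U, 1U left
rack 3: place 7U, 24U left
rack 4: place 27U, 15U left
rack 5: place 26U, 16U left
rack 6: place 25U, 17U left
rack 3: place 11U, 13U left
rack 3: place 4U, 9U left
rack 7: place 30U, 12U left
rack 8: place 22U, 20U left
Final racks: [9,23,4,4] [24,8,9] [11,7,11,4] [27] [26] [25] [30] [22].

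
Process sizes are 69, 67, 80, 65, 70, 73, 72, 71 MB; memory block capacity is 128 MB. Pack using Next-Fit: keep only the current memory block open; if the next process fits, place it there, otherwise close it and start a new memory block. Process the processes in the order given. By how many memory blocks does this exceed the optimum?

0

Next-Fit: [69] [67] [80] [65] [70] [73] [72] [71] → 8 memory blocks.
8 processes exceed 64 MB (half the capacity), and no two of those can share a memory block, so at least 8 memory blocks are needed.
So 8 is already optimal.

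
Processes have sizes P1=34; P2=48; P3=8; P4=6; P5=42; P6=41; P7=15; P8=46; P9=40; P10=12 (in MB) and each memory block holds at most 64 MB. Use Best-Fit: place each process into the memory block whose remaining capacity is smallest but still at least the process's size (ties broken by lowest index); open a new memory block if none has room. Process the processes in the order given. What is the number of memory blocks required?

P1 (34 MB) → memory block 1 (remaining 30 MB)
P2 (48 MB) → memory block 2 (remaining 16 MB)
P3 (8 MB) → memory block 2 (remaining 8 MB)
P4 (6 MB) → memory block 2 (remaining 2 MB)
P5 (42 MB) → memory block 3 (remaining 22 MB)
P6 (41 MB) → memory block 4 (remaining 23 MB)
P7 (15 MB) → memory block 3 (remaining 7 MB)
P8 (46 MB) → memory block 5 (remaining 18 MB)
P9 (40 MB) → memory block 6 (remaining 24 MB)
P10 (12 MB) → memory block 5 (remaining 6 MB)
Final memory blocks: [34] [48,8,6] [42,15] [41] [46,12] [40].

6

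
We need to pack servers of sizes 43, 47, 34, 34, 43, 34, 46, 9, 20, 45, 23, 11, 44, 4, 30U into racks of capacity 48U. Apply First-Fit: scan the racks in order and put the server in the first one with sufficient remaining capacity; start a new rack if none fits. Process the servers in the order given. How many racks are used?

11

43U → rack 1 (remaining 5U)
47U → rack 2 (remaining 1U)
34U → rack 3 (remaining 14U)
34U → rack 4 (remaining 14U)
43U → rack 5 (remaining 5U)
34U → rack 6 (remaining 14U)
46U → rack 7 (remaining 2U)
9U → rack 3 (remaining 5U)
20U → rack 8 (remaining 28U)
45U → rack 9 (remaining 3U)
23U → rack 8 (remaining 5U)
11U → rack 4 (remaining 3U)
44U → rack 10 (remaining 4U)
4U → rack 1 (remaining 1U)
30U → rack 11 (remaining 18U)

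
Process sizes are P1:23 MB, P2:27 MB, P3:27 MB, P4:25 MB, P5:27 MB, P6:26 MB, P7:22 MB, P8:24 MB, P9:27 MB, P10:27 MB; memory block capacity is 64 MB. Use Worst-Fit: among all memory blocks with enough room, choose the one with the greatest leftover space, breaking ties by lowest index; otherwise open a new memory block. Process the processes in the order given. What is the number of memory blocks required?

5

P1 (23 MB) → memory block 1 (remaining 41 MB)
P2 (27 MB) → memory block 1 (remaining 14 MB)
P3 (27 MB) → memory block 2 (remaining 37 MB)
P4 (25 MB) → memory block 2 (remaining 12 MB)
P5 (27 MB) → memory block 3 (remaining 37 MB)
P6 (26 MB) → memory block 3 (remaining 11 MB)
P7 (22 MB) → memory block 4 (remaining 42 MB)
P8 (24 MB) → memory block 4 (remaining 18 MB)
P9 (27 MB) → memory block 5 (remaining 37 MB)
P10 (27 MB) → memory block 5 (remaining 10 MB)
Final memory blocks: [23,27] [27,25] [27,26] [22,24] [27,27].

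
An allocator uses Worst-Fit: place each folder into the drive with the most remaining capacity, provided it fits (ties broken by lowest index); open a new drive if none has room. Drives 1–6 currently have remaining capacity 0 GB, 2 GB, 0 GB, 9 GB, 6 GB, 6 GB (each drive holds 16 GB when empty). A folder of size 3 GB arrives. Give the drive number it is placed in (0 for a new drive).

Drives with room: drive 4 (9 GB), drive 5 (6 GB), drive 6 (6 GB).
Most room is drive 4 with 9 GB free.

4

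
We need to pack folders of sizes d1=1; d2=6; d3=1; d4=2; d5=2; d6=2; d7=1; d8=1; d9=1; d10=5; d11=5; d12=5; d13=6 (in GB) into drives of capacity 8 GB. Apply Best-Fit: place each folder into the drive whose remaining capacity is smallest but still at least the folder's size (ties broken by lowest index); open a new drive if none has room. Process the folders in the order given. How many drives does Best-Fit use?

drive 1: place d1 (1 GB), 7 GB left
drive 1: place d2 (6 GB), 1 GB left
drive 1: place d3 (1 GB), 0 GB left
drive 2: place d4 (2 GB), 6 GB left
drive 2: place d5 (2 GB), 4 GB left
drive 2: place d6 (2 GB), 2 GB left
drive 2: place d7 (1 GB), 1 GB left
drive 2: place d8 (1 GB), 0 GB left
drive 3: place d9 (1 GB), 7 GB left
drive 3: place d10 (5 GB), 2 GB left
drive 4: place d11 (5 GB), 3 GB left
drive 5: place d12 (5 GB), 3 GB left
drive 6: place d13 (6 GB), 2 GB left
Final drives: [1,6,1] [2,2,2,1,1] [1,5] [5] [5] [6].

6 drives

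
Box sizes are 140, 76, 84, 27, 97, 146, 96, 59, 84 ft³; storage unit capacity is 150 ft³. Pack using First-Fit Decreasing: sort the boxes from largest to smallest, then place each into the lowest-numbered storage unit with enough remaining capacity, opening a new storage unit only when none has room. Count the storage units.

Sorted descending: 146, 140, 97, 96, 84, 84, 76, 59, 27.
Put 146 ft³ in storage unit 1; 4 ft³ remain.
Put 140 ft³ in storage unit 2; 10 ft³ remain.
Put 97 ft³ in storage unit 3; 53 ft³ remain.
Put 96 ft³ in storage unit 4; 54 ft³ remain.
Put 84 ft³ in storage unit 5; 66 ft³ remain.
Put 84 ft³ in storage unit 6; 66 ft³ remain.
Put 76 ft³ in storage unit 7; 74 ft³ remain.
Put 59 ft³ in storage unit 5; 7 ft³ remain.
Put 27 ft³ in storage unit 3; 26 ft³ remain.

7 storage units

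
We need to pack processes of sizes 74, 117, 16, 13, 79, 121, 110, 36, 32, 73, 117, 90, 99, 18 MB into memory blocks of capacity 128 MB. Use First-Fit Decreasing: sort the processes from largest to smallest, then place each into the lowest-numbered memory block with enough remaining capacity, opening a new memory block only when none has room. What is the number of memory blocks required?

9 memory blocks

Sorted descending: 121, 117, 117, 110, 99, 90, 79, 74, 73, 36, 32, 18, 16, 13.
Put 121 MB in memory block 1; 7 MB remain.
Put 117 MB in memory block 2; 11 MB remain.
Put 117 MB in memory block 3; 11 MB remain.
Put 110 MB in memory block 4; 18 MB remain.
Put 99 MB in memory block 5; 29 MB remain.
Put 90 MB in memory block 6; 38 MB remain.
Put 79 MB in memory block 7; 49 MB remain.
Put 74 MB in memory block 8; 54 MB remain.
Put 73 MB in memory block 9; 55 MB remain.
Put 36 MB in memory block 6; 2 MB remain.
Put 32 MB in memory block 7; 17 MB remain.
Put 18 MB in memory block 4; 0 MB remain.
Put 16 MB in memory block 5; 13 MB remain.
Put 13 MB in memory block 5; 0 MB remain.
Final memory blocks: [121] [117] [117] [110,18] [99,16,13] [90,36] [79,32] [74] [73].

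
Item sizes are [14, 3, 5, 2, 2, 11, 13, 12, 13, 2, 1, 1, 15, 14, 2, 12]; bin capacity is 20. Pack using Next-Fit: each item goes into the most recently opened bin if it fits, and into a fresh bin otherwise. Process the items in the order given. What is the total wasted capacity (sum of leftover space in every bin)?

bin 1: place 14, 6 left
bin 1: place 3, 3 left
bin 2: place 5, 15 left
bin 2: place 2, 13 left
bin 2: place 2, 11 left
bin 2: place 11, 0 left
bin 3: place 13, 7 left
bin 4: place 12, 8 left
bin 5: place 13, 7 left
bin 5: place 2, 5 left
bin 5: place 1, 4 left
bin 5: place 1, 3 left
bin 6: place 15, 5 left
bin 7: place 14, 6 left
bin 7: place 2, 4 left
bin 8: place 12, 8 left
8 bins × 20 = 160; used 122; unused 38.

38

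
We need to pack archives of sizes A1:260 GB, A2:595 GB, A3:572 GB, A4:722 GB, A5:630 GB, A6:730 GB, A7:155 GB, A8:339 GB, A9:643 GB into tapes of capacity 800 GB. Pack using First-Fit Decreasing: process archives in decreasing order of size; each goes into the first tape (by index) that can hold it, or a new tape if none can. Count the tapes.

7 tapes

Sorted descending: 730, 722, 643, 630, 595, 572, 339, 260, 155.
tape 1: place 730 GB, 70 GB left
tape 2: place 722 GB, 78 GB left
tape 3: place 643 GB, 157 GB left
tape 4: place 630 GB, 170 GB left
tape 5: place 595 GB, 205 GB left
tape 6: place 572 GB, 228 GB left
tape 7: place 339 GB, 461 GB left
tape 7: place 260 GB, 201 GB left
tape 3: place 155 GB, 2 GB left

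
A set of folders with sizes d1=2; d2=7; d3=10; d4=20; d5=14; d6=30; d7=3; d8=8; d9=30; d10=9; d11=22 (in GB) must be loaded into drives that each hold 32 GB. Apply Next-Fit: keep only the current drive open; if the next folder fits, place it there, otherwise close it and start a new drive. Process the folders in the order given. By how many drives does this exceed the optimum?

Next-Fit: [2,7,10] [20] [14] [30] [3,8] [30] [9,22] → 7 drives.
Total size 155 GB; any packing needs at least ⌈155/32⌉ = 5 drives.
An optimal packing achieves that bound: [30,2] [30] [22,10] [20,9,3] [14,8,7] → 5 drives.
Excess: 7 − 5 = 2.

2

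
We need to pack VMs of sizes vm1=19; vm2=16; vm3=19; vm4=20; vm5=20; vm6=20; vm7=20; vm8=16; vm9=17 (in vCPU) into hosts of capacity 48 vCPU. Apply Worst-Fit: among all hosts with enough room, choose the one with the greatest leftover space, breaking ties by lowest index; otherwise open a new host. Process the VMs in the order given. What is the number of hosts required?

5

vm1 (19 vCPU) → host 1 (remaining 29 vCPU)
vm2 (16 vCPU) → host 1 (remaining 13 vCPU)
vm3 (19 vCPU) → host 2 (remaining 29 vCPU)
vm4 (20 vCPU) → host 2 (remaining 9 vCPU)
vm5 (20 vCPU) → host 3 (remaining 28 vCPU)
vm6 (20 vCPU) → host 3 (remaining 8 vCPU)
vm7 (20 vCPU) → host 4 (remaining 28 vCPU)
vm8 (16 vCPU) → host 4 (remaining 12 vCPU)
vm9 (17 vCPU) → host 5 (remaining 31 vCPU)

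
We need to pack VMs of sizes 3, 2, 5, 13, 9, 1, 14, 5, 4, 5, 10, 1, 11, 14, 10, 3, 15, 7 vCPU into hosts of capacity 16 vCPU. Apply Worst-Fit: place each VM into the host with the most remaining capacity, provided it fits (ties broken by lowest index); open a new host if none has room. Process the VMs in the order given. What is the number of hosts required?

10

host 1: place 3 vCPU, 13 vCPU left
host 1: place 2 vCPU, 11 vCPU left
host 1: place 5 vCPU, 6 vCPU left
host 2: place 13 vCPU, 3 vCPU left
host 3: place 9 vCPU, 7 vCPU left
host 3: place 1 vCPU, 6 vCPU left
host 4: place 14 vCPU, 2 vCPU left
host 1: place 5 vCPU, 1 vCPU left
host 3: place 4 vCPU, 2 vCPU left
host 5: place 5 vCPU, 11 vCPU left
host 5: place 10 vCPU, 1 vCPU left
host 2: place 1 vCPU, 2 vCPU left
host 6: place 11 vCPU, 5 vCPU left
host 7: place 14 vCPU, 2 vCPU left
host 8: place 10 vCPU, 6 vCPU left
host 8: place 3 vCPU, 3 vCPU left
host 9: place 15 vCPU, 1 vCPU left
host 10: place 7 vCPU, 9 vCPU left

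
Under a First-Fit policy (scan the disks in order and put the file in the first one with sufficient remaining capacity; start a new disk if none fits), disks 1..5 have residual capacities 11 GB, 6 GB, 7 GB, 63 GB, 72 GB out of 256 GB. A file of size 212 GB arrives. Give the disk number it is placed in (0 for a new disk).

No disk has ≥ 212 GB free, so a new disk is opened.

0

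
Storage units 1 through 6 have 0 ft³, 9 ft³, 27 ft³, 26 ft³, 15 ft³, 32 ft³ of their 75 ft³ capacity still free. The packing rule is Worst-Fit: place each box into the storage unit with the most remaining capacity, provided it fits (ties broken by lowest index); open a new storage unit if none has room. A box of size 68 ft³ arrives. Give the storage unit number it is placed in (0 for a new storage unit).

0

No storage unit has ≥ 68 ft³ free, so a new storage unit is opened.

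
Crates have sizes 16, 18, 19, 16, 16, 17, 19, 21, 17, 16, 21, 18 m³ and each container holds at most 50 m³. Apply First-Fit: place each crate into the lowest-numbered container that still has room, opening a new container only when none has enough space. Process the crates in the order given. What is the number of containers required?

Put 16 m³ in container 1; 34 m³ remain.
Put 18 m³ in container 1; 16 m³ remain.
Put 19 m³ in container 2; 31 m³ remain.
Put 16 m³ in container 1; 0 m³ remain.
Put 16 m³ in container 2; 15 m³ remain.
Put 17 m³ in container 3; 33 m³ remain.
Put 19 m³ in container 3; 14 m³ remain.
Put 21 m³ in container 4; 29 m³ remain.
Put 17 m³ in container 4; 12 m³ remain.
Put 16 m³ in container 5; 34 m³ remain.
Put 21 m³ in container 5; 13 m³ remain.
Put 18 m³ in container 6; 32 m³ remain.
Final containers: [16,18,16] [19,16] [17,19] [21,17] [16,21] [18].

6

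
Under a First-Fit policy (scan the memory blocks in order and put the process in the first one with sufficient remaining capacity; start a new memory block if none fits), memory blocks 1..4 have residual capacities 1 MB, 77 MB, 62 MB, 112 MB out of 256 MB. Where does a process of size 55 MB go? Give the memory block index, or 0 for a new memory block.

Memory blocks with room: memory block 2 (77 MB), memory block 3 (62 MB), memory block 4 (112 MB).
The first with room is memory block 2.

2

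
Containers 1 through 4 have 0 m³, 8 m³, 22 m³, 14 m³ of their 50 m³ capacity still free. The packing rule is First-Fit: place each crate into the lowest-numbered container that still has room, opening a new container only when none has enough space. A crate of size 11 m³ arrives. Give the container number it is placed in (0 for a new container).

Containers with room: container 3 (22 m³), container 4 (14 m³).
The first with room is container 3.

3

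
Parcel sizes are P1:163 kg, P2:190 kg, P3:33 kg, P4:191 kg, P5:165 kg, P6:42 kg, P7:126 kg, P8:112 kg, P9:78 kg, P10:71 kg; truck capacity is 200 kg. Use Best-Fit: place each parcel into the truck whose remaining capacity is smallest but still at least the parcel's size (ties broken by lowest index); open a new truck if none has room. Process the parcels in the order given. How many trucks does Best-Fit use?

Put P1 (163 kg) in truck 1; 37 kg remain.
Put P2 (190 kg) in truck 2; 10 kg remain.
Put P3 (33 kg) in truck 1; 4 kg remain.
Put P4 (191 kg) in truck 3; 9 kg remain.
Put P5 (165 kg) in truck 4; 35 kg remain.
Put P6 (42 kg) in truck 5; 158 kg remain.
Put P7 (126 kg) in truck 5; 32 kg remain.
Put P8 (112 kg) in truck 6; 88 kg remain.
Put P9 (78 kg) in truck 6; 10 kg remain.
Put P10 (71 kg) in truck 7; 129 kg remain.
Final trucks: [163,33] [190] [191] [165] [42,126] [112,78] [71].

7 trucks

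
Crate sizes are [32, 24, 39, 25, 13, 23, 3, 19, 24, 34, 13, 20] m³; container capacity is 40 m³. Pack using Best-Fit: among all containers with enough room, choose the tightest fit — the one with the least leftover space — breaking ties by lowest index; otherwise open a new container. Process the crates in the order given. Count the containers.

Put 32 m³ in container 1; 8 m³ remain.
Put 24 m³ in container 2; 16 m³ remain.
Put 39 m³ in container 3; 1 m³ remain.
Put 25 m³ in container 4; 15 m³ remain.
Put 13 m³ in container 4; 2 m³ remain.
Put 23 m³ in container 5; 17 m³ remain.
Put 3 m³ in container 1; 5 m³ remain.
Put 19 m³ in container 6; 21 m³ remain.
Put 24 m³ in container 7; 16 m³ remain.
Put 34 m³ in container 8; 6 m³ remain.
Put 13 m³ in container 2; 3 m³ remain.
Put 20 m³ in container 6; 1 m³ remain.

8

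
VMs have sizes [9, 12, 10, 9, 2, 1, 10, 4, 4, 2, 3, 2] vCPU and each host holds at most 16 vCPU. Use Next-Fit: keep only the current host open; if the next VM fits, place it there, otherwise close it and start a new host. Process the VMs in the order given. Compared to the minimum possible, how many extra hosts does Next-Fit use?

Next-Fit: [9] [12] [10] [9,2,1] [10,4] [4,2,3,2] → 6 hosts.
Total size 68 vCPU; any packing needs at least ⌈68/16⌉ = 5 hosts.
An optimal packing achieves that bound: [12,4] [10,4,2] [10,3,2,1] [9,2] [9] → 5 hosts.
Excess: 6 − 5 = 1.

1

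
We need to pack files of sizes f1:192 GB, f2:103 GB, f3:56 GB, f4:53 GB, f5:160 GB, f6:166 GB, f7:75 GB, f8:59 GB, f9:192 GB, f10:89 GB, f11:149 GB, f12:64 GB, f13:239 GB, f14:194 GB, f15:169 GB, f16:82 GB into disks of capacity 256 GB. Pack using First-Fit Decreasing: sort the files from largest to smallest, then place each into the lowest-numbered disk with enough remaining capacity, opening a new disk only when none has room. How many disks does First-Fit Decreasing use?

9 disks

Sorted descending: 239, 194, 192, 192, 169, 166, 160, 149, 103, 89, 82, 75, 64, 59, 56, 53.
Put 239 GB in disk 1; 17 GB remain.
Put 194 GB in disk 2; 62 GB remain.
Put 192 GB in disk 3; 64 GB remain.
Put 192 GB in disk 4; 64 GB remain.
Put 169 GB in disk 5; 87 GB remain.
Put 166 GB in disk 6; 90 GB remain.
Put 160 GB in disk 7; 96 GB remain.
Put 149 GB in disk 8; 107 GB remain.
Put 103 GB in disk 8; 4 GB remain.
Put 89 GB in disk 6; 1 GB remain.
Put 82 GB in disk 5; 5 GB remain.
Put 75 GB in disk 7; 21 GB remain.
Put 64 GB in disk 3; 0 GB remain.
Put 59 GB in disk 2; 3 GB remain.
Put 56 GB in disk 4; 8 GB remain.
Put 53 GB in disk 9; 203 GB remain.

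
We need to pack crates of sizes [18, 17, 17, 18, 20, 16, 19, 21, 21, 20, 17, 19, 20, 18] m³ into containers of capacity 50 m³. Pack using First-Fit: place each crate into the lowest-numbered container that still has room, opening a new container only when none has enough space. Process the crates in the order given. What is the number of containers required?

7 containers

container 1: place 18 m³, 32 m³ left
container 1: place 17 m³, 15 m³ left
container 2: place 17 m³, 33 m³ left
container 2: place 18 m³, 15 m³ left
container 3: place 20 m³, 30 m³ left
container 3: place 16 m³, 14 m³ left
container 4: place 19 m³, 31 m³ left
container 4: place 21 m³, 10 m³ left
container 5: place 21 m³, 29 m³ left
container 5: place 20 m³, 9 m³ left
container 6: place 17 m³, 33 m³ left
container 6: place 19 m³, 14 m³ left
container 7: place 20 m³, 30 m³ left
container 7: place 18 m³, 12 m³ left
Final containers: [18,17] [17,18] [20,16] [19,21] [21,20] [17,19] [20,18].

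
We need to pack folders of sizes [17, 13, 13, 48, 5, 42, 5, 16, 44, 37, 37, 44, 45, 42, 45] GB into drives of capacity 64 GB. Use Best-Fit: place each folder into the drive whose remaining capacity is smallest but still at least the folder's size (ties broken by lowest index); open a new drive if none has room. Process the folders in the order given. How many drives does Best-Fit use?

drive 1: place 17 GB, 47 GB left
drive 1: place 13 GB, 34 GB left
drive 1: place 13 GB, 21 GB left
drive 2: place 48 GB, 16 GB left
drive 2: place 5 GB, 11 GB left
drive 3: place 42 GB, 22 GB left
drive 2: place 5 GB, 6 GB left
drive 1: place 16 GB, 5 GB left
drive 4: place 44 GB, 20 GB left
drive 5: place 37 GB, 27 GB left
drive 6: place 37 GB, 27 GB left
drive 7: place 44 GB, 20 GB left
drive 8: place 45 GB, 19 GB left
drive 9: place 42 GB, 22 GB left
drive 10: place 45 GB, 19 GB left
Final drives: [17,13,13,16] [48,5,5] [42] [44] [37] [37] [44] [45] [42] [45].

10 drives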